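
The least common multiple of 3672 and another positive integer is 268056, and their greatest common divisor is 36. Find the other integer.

gcd × lcm = product of the two integers, so the other integer is (36 × 268056) / 3672 = 2628.

2628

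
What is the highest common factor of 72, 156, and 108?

12

72 = 2^3 × 3^2
156 = 2^2 × 3 × 13
108 = 2^2 × 3^3
gcd(72, 156, 108) = 2^2 × 3 = 12.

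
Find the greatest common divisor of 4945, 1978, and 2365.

4945 = 5 × 23 × 43
1978 = 2 × 23 × 43
2365 = 5 × 11 × 43
gcd(4945, 1978, 2365) = 43.

43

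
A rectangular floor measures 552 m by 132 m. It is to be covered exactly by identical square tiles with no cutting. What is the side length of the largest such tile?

By the Euclidean algorithm:
552 = 4 × 132 + 24
132 = 5 × 24 + 12
24 = 2 × 12 + 0
gcd(552, 132) = 12.

12 m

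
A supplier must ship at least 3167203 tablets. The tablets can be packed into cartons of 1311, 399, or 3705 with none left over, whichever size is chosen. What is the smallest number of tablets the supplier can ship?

The number of tablets must be a common multiple of 1311, 399, and 3705, so a multiple of their LCM.
1311 = 3 × 19 × 23
399 = 3 × 7 × 19
3705 = 3 × 5 × 13 × 19
LCM(1311, 399, 3705) = 3 × 5 × 7 × 13 × 19 × 23 = 596505.
Smallest multiple of 596505 that is ≥ 3167203: ⌈3167203/596505⌉ × 596505 = 6 × 596505 = 3579030.

3579030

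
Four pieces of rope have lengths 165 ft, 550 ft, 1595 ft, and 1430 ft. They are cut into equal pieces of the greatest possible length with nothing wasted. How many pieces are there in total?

Piece length = gcd(165, 550, 1595, 1430).
165 = 3 × 5 × 11
550 = 2 × 5^2 × 11
1595 = 5 × 11 × 29
1430 = 2 × 5 × 11 × 13
gcd(165, 550, 1595, 1430) = 5 × 11 = 55.
Total pieces = 165/55 + 550/55 + 1595/55 + 1430/55 = 3 + 10 + 29 + 26 = 68.

68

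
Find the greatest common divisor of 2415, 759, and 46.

2415 = 3 × 5 × 7 × 23
759 = 3 × 11 × 23
46 = 2 × 23
gcd(2415, 759, 46) = 23.

23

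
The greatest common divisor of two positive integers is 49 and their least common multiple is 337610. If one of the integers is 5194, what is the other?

For two integers, gcd × lcm = product, so the other is (49 × 337610) / 5194 = 16542890 / 5194 = 3185.

3185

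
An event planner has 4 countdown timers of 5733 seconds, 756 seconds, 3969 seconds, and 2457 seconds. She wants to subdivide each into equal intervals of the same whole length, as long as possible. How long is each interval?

The interval must divide each timer length; the longest such is the gcd.
5733 = 3^2 × 7^2 × 13
756 = 2^2 × 3^3 × 7
3969 = 3^4 × 7^2
2457 = 3^3 × 7 × 13
gcd(5733, 756, 3969, 2457) = 3^2 × 7 = 63.

63 seconds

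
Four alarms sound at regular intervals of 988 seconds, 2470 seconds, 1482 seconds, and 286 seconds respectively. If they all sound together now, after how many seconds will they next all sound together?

The first simultaneous occurrence is after LCM of the individual periods.
988 = 2^2 × 13 × 19
2470 = 2 × 5 × 13 × 19
1482 = 2 × 3 × 13 × 19
286 = 2 × 11 × 13
LCM(988, 2470, 1482, 286) = 2^2 × 3 × 5 × 11 × 13 × 19 = 163020.

163020 seconds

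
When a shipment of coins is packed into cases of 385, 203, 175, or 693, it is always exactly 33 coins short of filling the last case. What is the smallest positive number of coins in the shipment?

502392

Being 33 short of a full case of size k means N ≡ −33 (mod k), i.e. N + 33 is a multiple of each size.
385 = 5 × 7 × 11
203 = 7 × 29
175 = 5^2 × 7
693 = 3^2 × 7 × 11
LCM(385, 203, 175, 693) = 3^2 × 5^2 × 7 × 11 × 29 = 502425.
Smallest positive N is 502425 − 33 = 502392.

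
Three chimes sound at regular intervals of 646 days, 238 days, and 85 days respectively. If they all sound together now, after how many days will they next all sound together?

22610 days

The first simultaneous occurrence is after LCM of the individual periods.
646 = 2 × 17 × 19
238 = 2 × 7 × 17
85 = 5 × 17
LCM(646, 238, 85) = 2 × 5 × 7 × 17 × 19 = 22610.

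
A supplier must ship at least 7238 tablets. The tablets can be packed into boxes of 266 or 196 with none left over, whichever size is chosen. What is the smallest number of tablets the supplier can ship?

7448

The number of tablets must be a common multiple of 266 and 196, so a multiple of their LCM.
266 = 2 × 7 × 19
196 = 2^2 × 7^2
LCM(266, 196) = 2^2 × 7^2 × 19 = 3724.
Smallest multiple of 3724 that is ≥ 7238: ⌈7238/3724⌉ × 3724 = 2 × 3724 = 7448.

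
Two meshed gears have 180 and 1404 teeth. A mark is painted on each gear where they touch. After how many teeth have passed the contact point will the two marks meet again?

We need the least common multiple of the intervals.
180 = 2^2 × 3^2 × 5
1404 = 2^2 × 3^3 × 13
LCM(180, 1404) = 2^2 × 3^3 × 5 × 13 = 7020.

7020 teeth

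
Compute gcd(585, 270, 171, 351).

9

585 = 3^2 × 5 × 13
270 = 2 × 3^3 × 5
171 = 3^2 × 19
351 = 3^3 × 13
gcd(585, 270, 171, 351) = 3^2 = 9.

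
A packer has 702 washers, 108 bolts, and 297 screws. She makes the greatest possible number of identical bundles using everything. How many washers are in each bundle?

26

Number of bundles = gcd(702, 108, 297).
702 = 2 × 3^3 × 13
108 = 2^2 × 3^3
297 = 3^3 × 11
gcd(702, 108, 297) = 3^3 = 27.
washers per bundle = 702 / 27 = 26.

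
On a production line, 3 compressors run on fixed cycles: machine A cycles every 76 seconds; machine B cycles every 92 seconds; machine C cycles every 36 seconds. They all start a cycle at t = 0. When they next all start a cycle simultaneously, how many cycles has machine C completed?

The first common completion time is the LCM of the periods.
76 = 2^2 × 19
92 = 2^2 × 23
36 = 2^2 × 3^2
LCM(76, 92, 36) = 2^2 × 3^2 × 19 × 23 = 15732.
Cycles for period 36: 15732 / 36 = 437.

437 cycles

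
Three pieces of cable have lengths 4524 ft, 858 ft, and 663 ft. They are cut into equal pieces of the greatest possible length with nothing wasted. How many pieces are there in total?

Piece length = gcd(4524, 858, 663).
4524 = 2^2 × 3 × 13 × 29
858 = 2 × 3 × 11 × 13
663 = 3 × 13 × 17
gcd(4524, 858, 663) = 3 × 13 = 39.
Total pieces = 4524/39 + 858/39 + 663/39 = 116 + 22 + 17 = 155.

155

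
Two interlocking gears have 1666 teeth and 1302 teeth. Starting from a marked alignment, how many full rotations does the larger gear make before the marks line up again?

93 rotations

All finish a whole number of cycles simultaneously at t = LCM of the periods.
1666 = 2 × 7^2 × 17
1302 = 2 × 3 × 7 × 31
LCM(1666, 1302) = 2 × 3 × 7^2 × 17 × 31 = 154938.
Rotations for period 1666: 154938 / 1666 = 93.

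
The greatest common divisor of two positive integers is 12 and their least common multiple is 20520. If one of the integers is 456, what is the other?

For two integers, gcd × lcm = product, so the other is (12 × 20520) / 456 = 246240 / 456 = 540.

540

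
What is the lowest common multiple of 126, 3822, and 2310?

630630

126 = 2 × 3^2 × 7
3822 = 2 × 3 × 7^2 × 13
2310 = 2 × 3 × 5 × 7 × 11
LCM(126, 3822, 2310) = 2 × 3^2 × 5 × 7^2 × 11 × 13 = 630630.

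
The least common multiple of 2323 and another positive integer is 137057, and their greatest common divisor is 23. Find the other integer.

1357

gcd × lcm = product of the two integers, so the other integer is (23 × 137057) / 2323 = 1357.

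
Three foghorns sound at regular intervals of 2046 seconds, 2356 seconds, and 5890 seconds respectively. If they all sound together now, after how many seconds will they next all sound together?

They coincide at every common multiple of the periods; the first is the LCM.
2046 = 2 × 3 × 11 × 31
2356 = 2^2 × 19 × 31
5890 = 2 × 5 × 19 × 31
LCM(2046, 2356, 5890) = 2^2 × 3 × 5 × 11 × 19 × 31 = 388740.

388740 seconds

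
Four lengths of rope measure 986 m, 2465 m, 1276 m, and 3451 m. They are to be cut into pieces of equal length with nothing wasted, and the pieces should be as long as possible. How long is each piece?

The greatest length dividing all of 986, 2465, 1276, and 3451 is their gcd.
986 = 2 × 17 × 29
2465 = 5 × 17 × 29
1276 = 2^2 × 11 × 29
3451 = 7 × 17 × 29
gcd(986, 2465, 1276, 3451) = 29.

29 m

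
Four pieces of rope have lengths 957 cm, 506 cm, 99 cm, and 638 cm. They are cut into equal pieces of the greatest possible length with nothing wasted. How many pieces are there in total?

Piece length = gcd(957, 506, 99, 638).
957 = 3 × 11 × 29
506 = 2 × 11 × 23
99 = 3^2 × 11
638 = 2 × 11 × 29
gcd(957, 506, 99, 638) = 11.
Total pieces = 957/11 + 506/11 + 99/11 + 638/11 = 87 + 46 + 9 + 58 = 200.

200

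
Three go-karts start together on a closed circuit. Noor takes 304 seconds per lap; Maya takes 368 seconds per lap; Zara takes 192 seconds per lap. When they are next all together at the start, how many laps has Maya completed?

228 laps

They are all back at their starting positions together after one LCM of the periods.
304 = 2^4 × 19
368 = 2^4 × 23
192 = 2^6 × 3
LCM(304, 368, 192) = 2^6 × 3 × 19 × 23 = 83904.
Laps for period 368: 83904 / 368 = 228.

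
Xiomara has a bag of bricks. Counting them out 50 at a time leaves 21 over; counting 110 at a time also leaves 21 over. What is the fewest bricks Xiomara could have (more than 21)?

571

N − 21 must be a common multiple of 50 and 110.
50 = 2 × 5^2
110 = 2 × 5 × 11
LCM(50, 110) = 2 × 5^2 × 11 = 550.
Smallest N > 21 is LCM + 21 = 550 + 21 = 571.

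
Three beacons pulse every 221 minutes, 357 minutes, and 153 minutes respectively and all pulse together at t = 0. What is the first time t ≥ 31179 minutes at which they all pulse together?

41769 minutes

Joint pulses occur at multiples of LCM(221, 357, 153).
221 = 13 × 17
357 = 3 × 7 × 17
153 = 3^2 × 17
LCM(221, 357, 153) = 3^2 × 7 × 13 × 17 = 13923.
Smallest multiple of 13923 that is ≥ 31179: ⌈31179/13923⌉ × 13923 = 3 × 13923 = 41769.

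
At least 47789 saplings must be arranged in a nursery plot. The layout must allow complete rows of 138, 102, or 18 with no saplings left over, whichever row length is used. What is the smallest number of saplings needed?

49266

The number of saplings must be a common multiple of 138, 102, and 18, so a multiple of their LCM.
138 = 2 × 3 × 23
102 = 2 × 3 × 17
18 = 2 × 3^2
LCM(138, 102, 18) = 2 × 3^2 × 17 × 23 = 7038.
Smallest multiple of 7038 that is ≥ 47789: ⌈47789/7038⌉ × 7038 = 7 × 7038 = 49266.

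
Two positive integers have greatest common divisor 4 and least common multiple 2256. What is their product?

For any two positive integers, gcd × lcm = product = 4 × 2256 = 9024.

9024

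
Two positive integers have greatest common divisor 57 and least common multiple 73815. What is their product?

For any two positive integers, gcd × lcm = product = 57 × 73815 = 4207455.

4207455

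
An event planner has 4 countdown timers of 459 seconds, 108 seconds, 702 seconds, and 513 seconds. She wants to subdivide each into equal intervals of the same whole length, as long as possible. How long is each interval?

27 seconds

The interval must divide each timer length; the longest such is the gcd.
459 = 3^3 × 17
108 = 2^2 × 3^3
702 = 2 × 3^3 × 13
513 = 3^3 × 19
gcd(459, 108, 702, 513) = 3^3 = 27.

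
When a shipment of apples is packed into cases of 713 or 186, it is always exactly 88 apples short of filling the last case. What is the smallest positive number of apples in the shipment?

Being 88 short of a full case of size k means N ≡ −88 (mod k), i.e. N + 88 is a multiple of each size.
713 = 23 × 31
186 = 2 × 3 × 31
LCM(713, 186) = 2 × 3 × 23 × 31 = 4278.
Smallest positive N is 4278 − 88 = 4190.

4190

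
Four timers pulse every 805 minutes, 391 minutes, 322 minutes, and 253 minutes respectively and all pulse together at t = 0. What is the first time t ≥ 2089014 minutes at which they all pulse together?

2107490 minutes

Joint pulses occur at multiples of LCM(805, 391, 322, 253).
805 = 5 × 7 × 23
391 = 17 × 23
322 = 2 × 7 × 23
253 = 11 × 23
LCM(805, 391, 322, 253) = 2 × 5 × 7 × 11 × 17 × 23 = 301070.
Smallest multiple of 301070 that is ≥ 2089014: ⌈2089014/301070⌉ × 301070 = 7 × 301070 = 2107490.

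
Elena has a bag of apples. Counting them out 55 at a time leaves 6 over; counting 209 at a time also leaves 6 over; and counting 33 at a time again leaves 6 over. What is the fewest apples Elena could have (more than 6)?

N − 6 must be a common multiple of 55, 209, and 33.
55 = 5 × 11
209 = 11 × 19
33 = 3 × 11
LCM(55, 209, 33) = 3 × 5 × 11 × 19 = 3135.
Smallest N > 6 is LCM + 6 = 3135 + 6 = 3141.

3141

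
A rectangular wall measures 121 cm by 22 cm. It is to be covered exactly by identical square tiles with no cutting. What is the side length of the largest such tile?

11 cm

The tile side must divide both 121 and 22, so the largest is their gcd.
121 = 11^2
22 = 2 × 11
gcd(121, 22) = 11.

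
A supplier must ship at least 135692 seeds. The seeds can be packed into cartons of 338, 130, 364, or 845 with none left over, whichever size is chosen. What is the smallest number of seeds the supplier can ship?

141960

The number of seeds must be a common multiple of 338, 130, 364, and 845, so a multiple of their LCM.
338 = 2 × 13^2
130 = 2 × 5 × 13
364 = 2^2 × 7 × 13
845 = 5 × 13^2
LCM(338, 130, 364, 845) = 2^2 × 5 × 7 × 13^2 = 23660.
Smallest multiple of 23660 that is ≥ 135692: ⌈135692/23660⌉ × 23660 = 6 × 23660 = 141960.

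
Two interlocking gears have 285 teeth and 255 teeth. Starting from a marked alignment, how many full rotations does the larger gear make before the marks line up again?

17 rotations

The first common completion time is the LCM of the periods.
285 = 3 × 5 × 19
255 = 3 × 5 × 17
LCM(285, 255) = 3 × 5 × 17 × 19 = 4845.
Rotations for period 285: 4845 / 285 = 17.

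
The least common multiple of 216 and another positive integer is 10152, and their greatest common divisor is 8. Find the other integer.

gcd × lcm = product of the two integers, so the other integer is (8 × 10152) / 216 = 376.

376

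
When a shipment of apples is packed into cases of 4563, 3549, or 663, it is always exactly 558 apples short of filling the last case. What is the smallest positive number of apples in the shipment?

Being 558 short of a full case of size k means N ≡ −558 (mod k), i.e. N + 558 is a multiple of each size.
4563 = 3^3 × 13^2
3549 = 3 × 7 × 13^2
663 = 3 × 13 × 17
LCM(4563, 3549, 663) = 3^3 × 7 × 13^2 × 17 = 542997.
Smallest positive N is 542997 − 558 = 542439.

542439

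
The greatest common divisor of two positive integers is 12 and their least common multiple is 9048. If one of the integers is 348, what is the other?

312

For two integers, gcd × lcm = product, so the other is (12 × 9048) / 348 = 108576 / 348 = 312.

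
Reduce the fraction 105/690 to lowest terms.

105 = 3 × 5 × 7
690 = 2 × 3 × 5 × 23
gcd(105, 690) = 3 × 5 = 15.
Divide numerator and denominator by 15: 105/690 = 7/46.

7/46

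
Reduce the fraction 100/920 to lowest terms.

100 = 2^2 × 5^2
920 = 2^3 × 5 × 23
gcd(100, 920) = 2^2 × 5 = 20.
Divide numerator and denominator by 20: 100/920 = 5/46.

5/46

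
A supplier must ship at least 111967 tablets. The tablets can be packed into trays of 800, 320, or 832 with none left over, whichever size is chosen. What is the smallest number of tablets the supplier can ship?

The number of tablets must be a common multiple of 800, 320, and 832, so a multiple of their LCM.
800 = 2^5 × 5^2
320 = 2^6 × 5
832 = 2^6 × 13
LCM(800, 320, 832) = 2^6 × 5^2 × 13 = 20800.
Smallest multiple of 20800 that is ≥ 111967: ⌈111967/20800⌉ × 20800 = 6 × 20800 = 124800.

124800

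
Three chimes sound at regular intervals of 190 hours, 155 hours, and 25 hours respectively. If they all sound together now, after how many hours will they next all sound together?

They coincide at every common multiple of the periods; the first is the LCM.
190 = 2 × 5 × 19
155 = 5 × 31
25 = 5^2
LCM(190, 155, 25) = 2 × 5^2 × 19 × 31 = 29450.

29450 hours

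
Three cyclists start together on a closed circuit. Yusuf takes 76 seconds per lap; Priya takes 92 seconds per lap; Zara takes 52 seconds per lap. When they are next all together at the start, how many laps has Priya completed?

247 laps

All finish a whole number of cycles simultaneously at t = LCM of the periods.
76 = 2^2 × 19
92 = 2^2 × 23
52 = 2^2 × 13
LCM(76, 92, 52) = 2^2 × 13 × 19 × 23 = 22724.
Laps for period 92: 22724 / 92 = 247.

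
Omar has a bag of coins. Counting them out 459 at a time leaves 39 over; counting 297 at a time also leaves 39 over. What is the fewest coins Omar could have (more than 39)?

N − 39 must be a common multiple of 459 and 297.
459 = 3^3 × 17
297 = 3^3 × 11
LCM(459, 297) = 3^3 × 11 × 17 = 5049.
Smallest N > 39 is LCM + 39 = 5049 + 39 = 5088.

5088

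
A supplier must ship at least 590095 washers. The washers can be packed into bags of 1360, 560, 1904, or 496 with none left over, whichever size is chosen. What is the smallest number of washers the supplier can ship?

The number of washers must be a common multiple of 1360, 560, 1904, and 496, so a multiple of their LCM.
1360 = 2^4 × 5 × 17
560 = 2^4 × 5 × 7
1904 = 2^4 × 7 × 17
496 = 2^4 × 31
LCM(1360, 560, 1904, 496) = 2^4 × 5 × 7 × 17 × 31 = 295120.
Smallest multiple of 295120 that is ≥ 590095: ⌈590095/295120⌉ × 295120 = 2 × 295120 = 590240.

590240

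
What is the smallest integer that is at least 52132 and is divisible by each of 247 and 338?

The integer must be a common multiple of 247 and 338, so a multiple of their LCM.
247 = 13 × 19
338 = 2 × 13^2
LCM(247, 338) = 2 × 13^2 × 19 = 6422.
Smallest multiple of 6422 that is ≥ 52132: ⌈52132/6422⌉ × 6422 = 9 × 6422 = 57798.

57798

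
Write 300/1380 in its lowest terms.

300 = 2^2 × 3 × 5^2
1380 = 2^2 × 3 × 5 × 23
gcd(300, 1380) = 2^2 × 3 × 5 = 60.
Divide numerator and denominator by 60: 300/1380 = 5/23.

5/23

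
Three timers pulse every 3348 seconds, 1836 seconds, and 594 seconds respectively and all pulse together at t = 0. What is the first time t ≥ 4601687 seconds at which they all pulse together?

Joint pulses occur at multiples of LCM(3348, 1836, 594).
3348 = 2^2 × 3^3 × 31
1836 = 2^2 × 3^3 × 17
594 = 2 × 3^3 × 11
LCM(3348, 1836, 594) = 2^2 × 3^3 × 11 × 17 × 31 = 626076.
Smallest multiple of 626076 that is ≥ 4601687: ⌈4601687/626076⌉ × 626076 = 8 × 626076 = 5008608.

5008608 seconds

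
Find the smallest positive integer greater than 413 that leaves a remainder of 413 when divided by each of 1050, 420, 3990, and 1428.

N − 413 must be a common multiple of 1050, 420, 3990, and 1428.
1050 = 2 × 3 × 5^2 × 7
420 = 2^2 × 3 × 5 × 7
3990 = 2 × 3 × 5 × 7 × 19
1428 = 2^2 × 3 × 7 × 17
LCM(1050, 420, 3990, 1428) = 2^2 × 3 × 5^2 × 7 × 17 × 19 = 678300.
Smallest N > 413 is LCM + 413 = 678300 + 413 = 678713.

678713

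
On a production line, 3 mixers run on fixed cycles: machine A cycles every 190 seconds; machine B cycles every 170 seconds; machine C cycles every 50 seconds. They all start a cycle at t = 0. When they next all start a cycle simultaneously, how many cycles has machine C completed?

323 cycles

The first common completion time is the LCM of the periods.
190 = 2 × 5 × 19
170 = 2 × 5 × 17
50 = 2 × 5^2
LCM(190, 170, 50) = 2 × 5^2 × 17 × 19 = 16150.
Cycles for period 50: 16150 / 50 = 323.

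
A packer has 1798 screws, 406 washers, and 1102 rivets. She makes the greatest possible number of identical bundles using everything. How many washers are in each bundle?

7

Number of bundles = gcd(1798, 406, 1102).
1798 = 2 × 29 × 31
406 = 2 × 7 × 29
1102 = 2 × 19 × 29
gcd(1798, 406, 1102) = 2 × 29 = 58.
washers per bundle = 406 / 58 = 7.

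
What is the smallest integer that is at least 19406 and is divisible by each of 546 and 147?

The integer must be a common multiple of 546 and 147, so a multiple of their LCM.
546 = 2 × 3 × 7 × 13
147 = 3 × 7^2
LCM(546, 147) = 2 × 3 × 7^2 × 13 = 3822.
Smallest multiple of 3822 that is ≥ 19406: ⌈19406/3822⌉ × 3822 = 6 × 3822 = 22932.

22932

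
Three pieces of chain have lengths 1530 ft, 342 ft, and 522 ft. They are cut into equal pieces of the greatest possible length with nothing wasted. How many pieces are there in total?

133

Piece length = gcd(1530, 342, 522).
1530 = 2 × 3^2 × 5 × 17
342 = 2 × 3^2 × 19
522 = 2 × 3^2 × 29
gcd(1530, 342, 522) = 2 × 3^2 = 18.
Total pieces = 1530/18 + 342/18 + 522/18 = 85 + 19 + 29 = 133.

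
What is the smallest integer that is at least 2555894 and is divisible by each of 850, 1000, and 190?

The integer must be a common multiple of 850, 1000, and 190, so a multiple of their LCM.
850 = 2 × 5^2 × 17
1000 = 2^3 × 5^3
190 = 2 × 5 × 19
LCM(850, 1000, 190) = 2^3 × 5^3 × 17 × 19 = 323000.
Smallest multiple of 323000 that is ≥ 2555894: ⌈2555894/323000⌉ × 323000 = 8 × 323000 = 2584000.

2584000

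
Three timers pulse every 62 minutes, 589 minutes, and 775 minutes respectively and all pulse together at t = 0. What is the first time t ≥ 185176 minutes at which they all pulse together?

Joint pulses occur at multiples of LCM(62, 589, 775).
62 = 2 × 31
589 = 19 × 31
775 = 5^2 × 31
LCM(62, 589, 775) = 2 × 5^2 × 19 × 31 = 29450.
Smallest multiple of 29450 that is ≥ 185176: ⌈185176/29450⌉ × 29450 = 7 × 29450 = 206150.

206150 minutes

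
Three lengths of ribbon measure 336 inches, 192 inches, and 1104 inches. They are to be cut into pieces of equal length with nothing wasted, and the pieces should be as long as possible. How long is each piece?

48 inches

The greatest length dividing all of 336, 192, and 1104 is their gcd.
336 = 2^4 × 3 × 7
192 = 2^6 × 3
1104 = 2^4 × 3 × 23
gcd(336, 192, 1104) = 2^4 × 3 = 48.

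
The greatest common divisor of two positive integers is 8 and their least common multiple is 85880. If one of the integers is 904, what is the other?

760

For two integers, gcd × lcm = product, so the other is (8 × 85880) / 904 = 687040 / 904 = 760.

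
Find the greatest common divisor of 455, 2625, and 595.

35

455 = 5 × 7 × 13
2625 = 3 × 5^3 × 7
595 = 5 × 7 × 17
gcd(455, 2625, 595) = 5 × 7 = 35.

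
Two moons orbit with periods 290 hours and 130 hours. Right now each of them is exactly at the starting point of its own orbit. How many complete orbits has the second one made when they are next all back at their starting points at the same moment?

29 orbits

They are all back at their starting positions together after one LCM of the periods.
290 = 2 × 5 × 29
130 = 2 × 5 × 13
LCM(290, 130) = 2 × 5 × 13 × 29 = 3770.
Orbits for period 130: 3770 / 130 = 29.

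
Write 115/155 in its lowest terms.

23/31

115 = 5 × 23
155 = 5 × 31
gcd(115, 155) = 5.
Divide numerator and denominator by 5: 115/155 = 23/31.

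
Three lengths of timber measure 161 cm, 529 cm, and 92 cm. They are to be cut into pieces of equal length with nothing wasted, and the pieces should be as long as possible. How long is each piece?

The greatest length dividing all of 161, 529, and 92 is their gcd.
161 = 7 × 23
529 = 23^2
92 = 2^2 × 23
gcd(161, 529, 92) = 23.

23 cm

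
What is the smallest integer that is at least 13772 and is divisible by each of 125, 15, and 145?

The integer must be a common multiple of 125, 15, and 145, so a multiple of their LCM.
125 = 5^3
15 = 3 × 5
145 = 5 × 29
LCM(125, 15, 145) = 3 × 5^3 × 29 = 10875.
Smallest multiple of 10875 that is ≥ 13772: ⌈13772/10875⌉ × 10875 = 2 × 10875 = 21750.

21750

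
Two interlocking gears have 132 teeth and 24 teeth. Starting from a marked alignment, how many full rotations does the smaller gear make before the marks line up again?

All finish a whole number of cycles simultaneously at t = LCM of the periods.
132 = 2^2 × 3 × 11
24 = 2^3 × 3
LCM(132, 24) = 2^3 × 3 × 11 = 264.
Rotations for period 24: 264 / 24 = 11.

11 rotations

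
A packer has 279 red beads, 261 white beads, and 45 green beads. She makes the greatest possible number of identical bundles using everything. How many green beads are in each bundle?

5

Number of bundles = gcd(279, 261, 45).
279 = 3^2 × 31
261 = 3^2 × 29
45 = 3^2 × 5
gcd(279, 261, 45) = 3^2 = 9.
green beads per bundle = 45 / 9 = 5.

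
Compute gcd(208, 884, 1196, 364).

208 = 2^4 × 13
884 = 2^2 × 13 × 17
1196 = 2^2 × 13 × 23
364 = 2^2 × 7 × 13
gcd(208, 884, 1196, 364) = 2^2 × 13 = 52.

52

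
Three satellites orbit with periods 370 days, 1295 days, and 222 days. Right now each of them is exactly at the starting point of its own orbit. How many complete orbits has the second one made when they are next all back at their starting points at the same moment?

6 orbits

They are all back at their starting positions together after one LCM of the periods.
370 = 2 × 5 × 37
1295 = 5 × 7 × 37
222 = 2 × 3 × 37
LCM(370, 1295, 222) = 2 × 3 × 5 × 7 × 37 = 7770.
Orbits for period 1295: 7770 / 1295 = 6.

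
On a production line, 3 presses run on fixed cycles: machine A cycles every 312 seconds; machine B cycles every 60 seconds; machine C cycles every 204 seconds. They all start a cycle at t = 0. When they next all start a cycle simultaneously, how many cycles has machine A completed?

85 cycles

They are all back at their starting positions together after one LCM of the periods.
312 = 2^3 × 3 × 13
60 = 2^2 × 3 × 5
204 = 2^2 × 3 × 17
LCM(312, 60, 204) = 2^3 × 3 × 5 × 13 × 17 = 26520.
Cycles for period 312: 26520 / 312 = 85.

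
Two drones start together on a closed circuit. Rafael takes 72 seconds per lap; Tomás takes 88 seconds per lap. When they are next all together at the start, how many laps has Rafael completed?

The first common completion time is the LCM of the periods.
72 = 2^3 × 3^2
88 = 2^3 × 11
LCM(72, 88) = 2^3 × 3^2 × 11 = 792.
Laps for period 72: 792 / 72 = 11.

11 laps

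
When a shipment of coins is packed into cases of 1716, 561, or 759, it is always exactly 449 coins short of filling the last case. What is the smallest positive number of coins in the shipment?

Being 449 short of a full case of size k means N ≡ −449 (mod k), i.e. N + 449 is a multiple of each size.
1716 = 2^2 × 3 × 11 × 13
561 = 3 × 11 × 17
759 = 3 × 11 × 23
LCM(1716, 561, 759) = 2^2 × 3 × 11 × 13 × 17 × 23 = 670956.
Smallest positive N is 670956 − 449 = 670507.

670507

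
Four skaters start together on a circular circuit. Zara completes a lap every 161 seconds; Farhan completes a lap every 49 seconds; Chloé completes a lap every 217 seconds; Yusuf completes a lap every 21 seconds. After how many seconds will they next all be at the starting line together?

The first simultaneous occurrence is after LCM of the individual periods.
161 = 7 × 23
49 = 7^2
217 = 7 × 31
21 = 3 × 7
LCM(161, 49, 217, 21) = 3 × 7^2 × 23 × 31 = 104811.

104811 seconds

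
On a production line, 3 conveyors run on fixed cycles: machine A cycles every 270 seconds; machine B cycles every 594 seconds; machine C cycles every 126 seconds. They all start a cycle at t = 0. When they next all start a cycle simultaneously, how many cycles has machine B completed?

They are all back at their starting positions together after one LCM of the periods.
270 = 2 × 3^3 × 5
594 = 2 × 3^3 × 11
126 = 2 × 3^2 × 7
LCM(270, 594, 126) = 2 × 3^3 × 5 × 7 × 11 = 20790.
Cycles for period 594: 20790 / 594 = 35.

35 cycles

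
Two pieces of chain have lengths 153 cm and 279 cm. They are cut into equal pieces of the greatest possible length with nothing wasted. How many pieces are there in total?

48

Piece length = gcd(153, 279).
153 = 3^2 × 17
279 = 3^2 × 31
gcd(153, 279) = 3^2 = 9.
Total pieces = 153/9 + 279/9 = 17 + 31 = 48.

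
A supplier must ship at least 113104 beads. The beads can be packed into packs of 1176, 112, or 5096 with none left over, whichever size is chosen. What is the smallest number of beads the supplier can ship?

The number of beads must be a common multiple of 1176, 112, and 5096, so a multiple of their LCM.
1176 = 2^3 × 3 × 7^2
112 = 2^4 × 7
5096 = 2^3 × 7^2 × 13
LCM(1176, 112, 5096) = 2^4 × 3 × 7^2 × 13 = 30576.
Smallest multiple of 30576 that is ≥ 113104: ⌈113104/30576⌉ × 30576 = 4 × 30576 = 122304.

122304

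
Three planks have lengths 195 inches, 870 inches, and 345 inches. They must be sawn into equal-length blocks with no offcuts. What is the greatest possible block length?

15 inches

This is the greatest common divisor of 195, 870, and 345.
195 = 3 × 5 × 13
870 = 2 × 3 × 5 × 29
345 = 3 × 5 × 23
gcd(195, 870, 345) = 3 × 5 = 15.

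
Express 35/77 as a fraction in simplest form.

35 = 5 × 7
77 = 7 × 11
gcd(35, 77) = 7.
Divide numerator and denominator by 7: 35/77 = 5/11.

5/11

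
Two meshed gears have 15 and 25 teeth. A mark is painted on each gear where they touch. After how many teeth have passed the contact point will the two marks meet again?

75 teeth

The first simultaneous occurrence is after LCM of the individual periods.
15 = 3 × 5
25 = 5^2
LCM(15, 25) = 3 × 5^2 = 75.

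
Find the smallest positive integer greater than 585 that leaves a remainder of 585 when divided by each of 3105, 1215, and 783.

810990

N − 585 must be a common multiple of 3105, 1215, and 783.
3105 = 3^3 × 5 × 23
1215 = 3^5 × 5
783 = 3^3 × 29
LCM(3105, 1215, 783) = 3^5 × 5 × 23 × 29 = 810405.
Smallest N > 585 is LCM + 585 = 810405 + 585 = 810990.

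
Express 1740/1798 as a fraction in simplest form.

1740 = 2^2 × 3 × 5 × 29
1798 = 2 × 29 × 31
gcd(1740, 1798) = 2 × 29 = 58.
Divide numerator and denominator by 58: 1740/1798 = 30/31.

30/31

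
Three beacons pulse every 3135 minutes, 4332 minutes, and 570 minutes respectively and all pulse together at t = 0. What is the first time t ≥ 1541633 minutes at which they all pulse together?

Joint pulses occur at multiples of LCM(3135, 4332, 570).
3135 = 3 × 5 × 11 × 19
4332 = 2^2 × 3 × 19^2
570 = 2 × 3 × 5 × 19
LCM(3135, 4332, 570) = 2^2 × 3 × 5 × 11 × 19^2 = 238260.
Smallest multiple of 238260 that is ≥ 1541633: ⌈1541633/238260⌉ × 238260 = 7 × 238260 = 1667820.

1667820 minutes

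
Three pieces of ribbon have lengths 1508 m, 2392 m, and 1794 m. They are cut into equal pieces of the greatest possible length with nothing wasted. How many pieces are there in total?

219

Piece length = gcd(1508, 2392, 1794).
1508 = 2^2 × 13 × 29
2392 = 2^3 × 13 × 23
1794 = 2 × 3 × 13 × 23
gcd(1508, 2392, 1794) = 2 × 13 = 26.
Total pieces = 1508/26 + 2392/26 + 1794/26 = 58 + 92 + 69 = 219.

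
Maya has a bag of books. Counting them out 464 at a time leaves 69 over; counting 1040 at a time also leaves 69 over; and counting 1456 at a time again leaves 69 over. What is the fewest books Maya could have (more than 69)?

N − 69 must be a common multiple of 464, 1040, and 1456.
464 = 2^4 × 29
1040 = 2^4 × 5 × 13
1456 = 2^4 × 7 × 13
LCM(464, 1040, 1456) = 2^4 × 5 × 7 × 13 × 29 = 211120.
Smallest N > 69 is LCM + 69 = 211120 + 69 = 211189.

211189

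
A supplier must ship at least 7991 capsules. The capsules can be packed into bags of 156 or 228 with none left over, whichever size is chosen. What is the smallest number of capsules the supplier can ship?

The number of capsules must be a common multiple of 156 and 228, so a multiple of their LCM.
156 = 2^2 × 3 × 13
228 = 2^2 × 3 × 19
LCM(156, 228) = 2^2 × 3 × 13 × 19 = 2964.
Smallest multiple of 2964 that is ≥ 7991: ⌈7991/2964⌉ × 2964 = 3 × 2964 = 8892.

8892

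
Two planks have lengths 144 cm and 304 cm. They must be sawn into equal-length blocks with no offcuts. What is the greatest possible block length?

16 cm

The block length must divide every plank, so the greatest is gcd(144, 304).
144 = 2^4 × 3^2
304 = 2^4 × 19
gcd(144, 304) = 2^4 = 16.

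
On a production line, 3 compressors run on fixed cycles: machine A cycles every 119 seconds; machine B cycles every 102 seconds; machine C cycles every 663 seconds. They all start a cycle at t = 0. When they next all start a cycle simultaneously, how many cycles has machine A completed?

They are all back at their starting positions together after one LCM of the periods.
119 = 7 × 17
102 = 2 × 3 × 17
663 = 3 × 13 × 17
LCM(119, 102, 663) = 2 × 3 × 7 × 13 × 17 = 9282.
Cycles for period 119: 9282 / 119 = 78.

78 cycles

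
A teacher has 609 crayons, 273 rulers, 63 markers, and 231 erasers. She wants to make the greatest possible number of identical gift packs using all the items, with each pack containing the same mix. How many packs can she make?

The pack count must divide each quantity, so the greatest is gcd(609, 273, 63, 231).
609 = 3 × 7 × 29
273 = 3 × 7 × 13
63 = 3^2 × 7
231 = 3 × 7 × 11
gcd(609, 273, 63, 231) = 3 × 7 = 21.

21 packs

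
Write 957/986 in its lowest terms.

957 = 3 × 11 × 29
986 = 2 × 17 × 29
gcd(957, 986) = 29.
Divide numerator and denominator by 29: 957/986 = 33/34.

33/34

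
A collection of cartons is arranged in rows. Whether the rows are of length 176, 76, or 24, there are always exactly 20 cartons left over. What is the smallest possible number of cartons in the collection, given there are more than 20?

10052

N − 20 must be a common multiple of 176, 76, and 24.
176 = 2^4 × 11
76 = 2^2 × 19
24 = 2^3 × 3
LCM(176, 76, 24) = 2^4 × 3 × 11 × 19 = 10032.
Smallest N > 20 is LCM + 20 = 10032 + 20 = 10052.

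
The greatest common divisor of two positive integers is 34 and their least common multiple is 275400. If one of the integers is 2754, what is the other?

3400

For two integers, gcd × lcm = product, so the other is (34 × 275400) / 2754 = 9363600 / 2754 = 3400.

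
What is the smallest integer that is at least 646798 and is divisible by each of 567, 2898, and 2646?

730296

The integer must be a common multiple of 567, 2898, and 2646, so a multiple of their LCM.
567 = 3^4 × 7
2898 = 2 × 3^2 × 7 × 23
2646 = 2 × 3^3 × 7^2
LCM(567, 2898, 2646) = 2 × 3^4 × 7^2 × 23 = 182574.
Smallest multiple of 182574 that is ≥ 646798: ⌈646798/182574⌉ × 182574 = 4 × 182574 = 730296.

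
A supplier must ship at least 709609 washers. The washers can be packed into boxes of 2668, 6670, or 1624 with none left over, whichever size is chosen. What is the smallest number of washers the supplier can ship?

The number of washers must be a common multiple of 2668, 6670, and 1624, so a multiple of their LCM.
2668 = 2^2 × 23 × 29
6670 = 2 × 5 × 23 × 29
1624 = 2^3 × 7 × 29
LCM(2668, 6670, 1624) = 2^3 × 5 × 7 × 23 × 29 = 186760.
Smallest multiple of 186760 that is ≥ 709609: ⌈709609/186760⌉ × 186760 = 4 × 186760 = 747040.

747040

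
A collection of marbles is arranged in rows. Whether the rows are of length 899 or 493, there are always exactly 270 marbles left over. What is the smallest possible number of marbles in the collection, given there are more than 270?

15553

N − 270 must be a common multiple of 899 and 493.
899 = 29 × 31
493 = 17 × 29
LCM(899, 493) = 17 × 29 × 31 = 15283.
Smallest N > 270 is LCM + 270 = 15283 + 270 = 15553.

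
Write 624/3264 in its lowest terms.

13/68

624 = 2^4 × 3 × 13
3264 = 2^6 × 3 × 17
gcd(624, 3264) = 2^4 × 3 = 48.
Divide numerator and denominator by 48: 624/3264 = 13/68.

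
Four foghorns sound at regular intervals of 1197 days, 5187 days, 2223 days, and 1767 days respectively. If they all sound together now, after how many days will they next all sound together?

We need the least common multiple of the intervals.
1197 = 3^2 × 7 × 19
5187 = 3 × 7 × 13 × 19
2223 = 3^2 × 13 × 19
1767 = 3 × 19 × 31
LCM(1197, 5187, 2223, 1767) = 3^2 × 7 × 13 × 19 × 31 = 482391.

482391 days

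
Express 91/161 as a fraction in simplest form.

13/23

91 = 7 × 13
161 = 7 × 23
gcd(91, 161) = 7.
Divide numerator and denominator by 7: 91/161 = 13/23.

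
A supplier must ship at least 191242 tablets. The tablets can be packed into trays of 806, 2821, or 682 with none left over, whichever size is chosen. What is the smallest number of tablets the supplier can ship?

The number of tablets must be a common multiple of 806, 2821, and 682, so a multiple of their LCM.
806 = 2 × 13 × 31
2821 = 7 × 13 × 31
682 = 2 × 11 × 31
LCM(806, 2821, 682) = 2 × 7 × 11 × 13 × 31 = 62062.
Smallest multiple of 62062 that is ≥ 191242: ⌈191242/62062⌉ × 62062 = 4 × 62062 = 248248.

248248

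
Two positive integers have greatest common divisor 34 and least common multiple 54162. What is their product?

For any two positive integers, gcd × lcm = product = 34 × 54162 = 1841508.

1841508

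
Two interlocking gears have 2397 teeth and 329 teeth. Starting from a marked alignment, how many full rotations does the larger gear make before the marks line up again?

All finish a whole number of cycles simultaneously at t = LCM of the periods.
2397 = 3 × 17 × 47
329 = 7 × 47
LCM(2397, 329) = 3 × 7 × 17 × 47 = 16779.
Rotations for period 2397: 16779 / 2397 = 7.

7 rotations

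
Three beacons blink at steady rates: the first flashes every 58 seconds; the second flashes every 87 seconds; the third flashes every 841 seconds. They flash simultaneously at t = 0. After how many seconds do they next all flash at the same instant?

5046 seconds

The first simultaneous occurrence is after LCM of the individual periods.
58 = 2 × 29
87 = 3 × 29
841 = 29^2
LCM(58, 87, 841) = 2 × 3 × 29^2 = 5046.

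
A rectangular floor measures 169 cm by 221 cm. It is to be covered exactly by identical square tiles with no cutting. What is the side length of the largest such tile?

The tile side must divide both 169 and 221, so the largest is their gcd.
169 = 13^2
221 = 13 × 17
gcd(169, 221) = 13.

13 cm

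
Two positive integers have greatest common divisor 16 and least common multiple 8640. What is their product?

138240

For any two positive integers, gcd × lcm = product = 16 × 8640 = 138240.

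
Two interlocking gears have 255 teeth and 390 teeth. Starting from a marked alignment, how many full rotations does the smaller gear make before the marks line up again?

They are all back at their starting positions together after one LCM of the periods.
255 = 3 × 5 × 17
390 = 2 × 3 × 5 × 13
LCM(255, 390) = 2 × 3 × 5 × 13 × 17 = 6630.
Rotations for period 255: 6630 / 255 = 26.

26 rotations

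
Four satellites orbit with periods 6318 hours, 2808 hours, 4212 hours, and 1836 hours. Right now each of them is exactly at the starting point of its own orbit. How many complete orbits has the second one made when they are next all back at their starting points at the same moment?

153 orbits

The first common completion time is the LCM of the periods.
6318 = 2 × 3^5 × 13
2808 = 2^3 × 3^3 × 13
4212 = 2^2 × 3^4 × 13
1836 = 2^2 × 3^3 × 17
LCM(6318, 2808, 4212, 1836) = 2^3 × 3^5 × 13 × 17 = 429624.
Orbits for period 2808: 429624 / 2808 = 153.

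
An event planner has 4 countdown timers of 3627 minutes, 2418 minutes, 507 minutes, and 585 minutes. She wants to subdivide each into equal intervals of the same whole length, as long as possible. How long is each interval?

39 minutes

The interval must divide each timer length; the longest such is the gcd.
3627 = 3^2 × 13 × 31
2418 = 2 × 3 × 13 × 31
507 = 3 × 13^2
585 = 3^2 × 5 × 13
gcd(3627, 2418, 507, 585) = 3 × 13 = 39.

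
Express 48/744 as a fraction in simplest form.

2/31

48 = 2^4 × 3
744 = 2^3 × 3 × 31
gcd(48, 744) = 2^3 × 3 = 24.
Divide numerator and denominator by 24: 48/744 = 2/31.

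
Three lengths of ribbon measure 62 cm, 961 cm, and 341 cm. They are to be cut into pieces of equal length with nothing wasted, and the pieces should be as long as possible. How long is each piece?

Each piece length must divide every original length, so the longest possible is gcd(62, 961, 341).
62 = 2 × 31
961 = 31^2
341 = 11 × 31
gcd(62, 961, 341) = 31.

31 cm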